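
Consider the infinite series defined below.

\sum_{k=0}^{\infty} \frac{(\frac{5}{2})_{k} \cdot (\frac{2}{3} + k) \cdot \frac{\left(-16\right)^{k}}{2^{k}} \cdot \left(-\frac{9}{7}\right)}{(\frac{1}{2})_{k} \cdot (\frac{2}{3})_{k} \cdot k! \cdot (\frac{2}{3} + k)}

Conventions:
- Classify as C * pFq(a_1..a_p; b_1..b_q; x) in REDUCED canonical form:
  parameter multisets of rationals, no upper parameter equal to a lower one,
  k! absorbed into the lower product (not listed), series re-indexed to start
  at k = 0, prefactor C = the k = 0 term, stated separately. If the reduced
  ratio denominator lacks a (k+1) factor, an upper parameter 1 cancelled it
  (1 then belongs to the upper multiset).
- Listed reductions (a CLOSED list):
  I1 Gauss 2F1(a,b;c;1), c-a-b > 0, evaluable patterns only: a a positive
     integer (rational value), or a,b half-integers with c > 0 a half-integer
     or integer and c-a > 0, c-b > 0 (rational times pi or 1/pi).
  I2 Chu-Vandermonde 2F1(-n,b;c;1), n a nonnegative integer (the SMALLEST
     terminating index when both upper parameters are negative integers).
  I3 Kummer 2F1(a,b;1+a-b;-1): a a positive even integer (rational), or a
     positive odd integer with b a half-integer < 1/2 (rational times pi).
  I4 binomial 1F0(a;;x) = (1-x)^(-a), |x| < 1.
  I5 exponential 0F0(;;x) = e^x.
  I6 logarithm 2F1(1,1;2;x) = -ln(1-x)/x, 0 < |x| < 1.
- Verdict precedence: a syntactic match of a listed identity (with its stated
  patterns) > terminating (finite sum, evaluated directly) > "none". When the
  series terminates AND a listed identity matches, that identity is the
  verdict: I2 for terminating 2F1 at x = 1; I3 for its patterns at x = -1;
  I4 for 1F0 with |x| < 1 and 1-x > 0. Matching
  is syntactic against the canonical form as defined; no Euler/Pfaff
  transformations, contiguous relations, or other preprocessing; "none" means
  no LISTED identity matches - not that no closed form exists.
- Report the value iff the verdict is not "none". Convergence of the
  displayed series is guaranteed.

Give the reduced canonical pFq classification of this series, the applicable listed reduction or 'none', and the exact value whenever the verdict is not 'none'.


Canonical form: C = -\frac{9}{7} times 1F2 with upper {\frac{5}{2}}, lower {\frac{1}{2}, \frac{2}{3}}, x = -8. Verdict: none. A 1F2 with upper {\frac{5}{2}} fits none of I1-I6 at x = -8; the sum runs forever.

First insight: t_0 being -\frac{9}{7}, striking the common factor k + 2/3 reduces the term (prefactor -9/7).
Step ratio: r(k) = -8 * (k+\frac{5}{2}) / [(k+\frac{1}{2}) (k+\frac{2}{3}) (k+1)] - rational in k, leading ratio -8; with t_0 = -\frac{9}{7}, classification follows.


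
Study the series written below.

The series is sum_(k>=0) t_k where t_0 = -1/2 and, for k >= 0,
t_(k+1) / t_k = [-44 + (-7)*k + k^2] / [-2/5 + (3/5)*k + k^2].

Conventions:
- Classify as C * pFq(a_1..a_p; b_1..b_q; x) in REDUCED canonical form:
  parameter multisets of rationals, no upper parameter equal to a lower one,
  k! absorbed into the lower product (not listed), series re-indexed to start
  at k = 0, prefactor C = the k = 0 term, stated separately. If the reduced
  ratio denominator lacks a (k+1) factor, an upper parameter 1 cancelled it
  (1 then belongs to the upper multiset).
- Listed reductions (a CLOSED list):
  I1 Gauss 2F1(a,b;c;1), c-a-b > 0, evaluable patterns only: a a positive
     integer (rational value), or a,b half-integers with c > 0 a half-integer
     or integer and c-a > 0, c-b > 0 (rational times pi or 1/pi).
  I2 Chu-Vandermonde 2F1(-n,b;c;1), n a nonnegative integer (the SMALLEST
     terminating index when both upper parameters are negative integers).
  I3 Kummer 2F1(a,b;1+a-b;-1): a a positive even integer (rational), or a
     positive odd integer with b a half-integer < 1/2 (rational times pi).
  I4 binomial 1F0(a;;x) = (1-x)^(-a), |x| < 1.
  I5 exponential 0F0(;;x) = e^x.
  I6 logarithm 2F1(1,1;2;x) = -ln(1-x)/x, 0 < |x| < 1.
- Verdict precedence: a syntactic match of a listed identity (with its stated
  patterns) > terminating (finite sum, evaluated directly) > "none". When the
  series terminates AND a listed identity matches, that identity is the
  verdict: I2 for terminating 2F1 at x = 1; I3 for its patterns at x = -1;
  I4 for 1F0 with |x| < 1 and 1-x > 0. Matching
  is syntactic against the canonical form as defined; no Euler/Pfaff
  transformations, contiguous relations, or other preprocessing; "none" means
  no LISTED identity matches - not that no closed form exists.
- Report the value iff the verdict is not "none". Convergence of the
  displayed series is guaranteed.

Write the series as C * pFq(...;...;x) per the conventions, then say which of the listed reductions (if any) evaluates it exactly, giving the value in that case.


Key step: from the first term -1/2: factor the ratio over Q (prefactor -1/2): negated roots = parameters.
Step ratio: r(k) = 1 * (k-11) (k+4) / [(k-2/5) (k+1)] - rational in k, leading ratio 1; with t_0 = -1/2, classification follows.

With C = -1/2: the canonical form is 2F1(-11, 4; -2/5; 1). Verdict (x = 1): Vandermonde's identity (I2) applies (terminating 2F1 at x = 1 with n = 11, b = 4, c = -2/5). Exact value: -119/19608.


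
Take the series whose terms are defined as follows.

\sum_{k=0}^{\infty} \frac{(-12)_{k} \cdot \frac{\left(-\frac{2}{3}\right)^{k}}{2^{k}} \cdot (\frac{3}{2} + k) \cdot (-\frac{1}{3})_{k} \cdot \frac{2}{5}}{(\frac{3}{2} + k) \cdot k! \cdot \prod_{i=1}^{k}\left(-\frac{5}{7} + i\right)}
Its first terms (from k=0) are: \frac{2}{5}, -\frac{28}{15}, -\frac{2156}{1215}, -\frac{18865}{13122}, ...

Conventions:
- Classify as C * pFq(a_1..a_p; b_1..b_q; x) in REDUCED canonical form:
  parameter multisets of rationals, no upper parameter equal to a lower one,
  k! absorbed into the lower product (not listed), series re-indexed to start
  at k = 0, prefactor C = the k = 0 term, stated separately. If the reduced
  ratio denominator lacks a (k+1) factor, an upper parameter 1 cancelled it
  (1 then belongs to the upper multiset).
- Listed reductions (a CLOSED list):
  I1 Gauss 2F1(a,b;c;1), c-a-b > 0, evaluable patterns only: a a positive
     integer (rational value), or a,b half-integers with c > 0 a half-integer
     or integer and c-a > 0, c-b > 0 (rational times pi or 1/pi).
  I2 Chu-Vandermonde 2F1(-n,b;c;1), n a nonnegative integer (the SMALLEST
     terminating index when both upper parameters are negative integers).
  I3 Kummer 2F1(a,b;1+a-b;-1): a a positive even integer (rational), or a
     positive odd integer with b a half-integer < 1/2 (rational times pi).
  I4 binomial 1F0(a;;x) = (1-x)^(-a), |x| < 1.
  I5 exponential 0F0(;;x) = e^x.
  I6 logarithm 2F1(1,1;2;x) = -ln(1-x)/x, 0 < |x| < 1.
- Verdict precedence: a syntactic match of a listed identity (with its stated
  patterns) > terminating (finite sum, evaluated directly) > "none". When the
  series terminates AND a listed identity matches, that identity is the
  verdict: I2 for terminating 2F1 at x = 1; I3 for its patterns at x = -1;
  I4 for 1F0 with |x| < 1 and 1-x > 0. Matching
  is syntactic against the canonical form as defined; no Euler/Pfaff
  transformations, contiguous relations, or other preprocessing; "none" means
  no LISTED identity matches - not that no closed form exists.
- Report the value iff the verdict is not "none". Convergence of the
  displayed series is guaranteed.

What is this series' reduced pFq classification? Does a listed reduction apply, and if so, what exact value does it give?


With C = \frac{2}{5}: the canonical form is 2F1(-12, -\frac{1}{3}; \frac{2}{7}; -\frac{1}{3}). Verdict: terminating. (-12)_k vanishes past k = 12, leaving a 13-term sum, computed directly. Hence: -\frac{535221981763540520042}{87263867971335558915}.

The tell: t_0 = \frac{2}{5} here, and striking the common factor k + 3/2 reduces the term (C = 2/5, x = -1/3).
Step ratio: r(k) = -\frac{1}{3} * (k-12) (k-\frac{1}{3}) / [(k+\frac{2}{7}) (k+1)] - poly over poly, x = -\frac{1}{3} from leading terms; C = \frac{2}{5} at k = 0.


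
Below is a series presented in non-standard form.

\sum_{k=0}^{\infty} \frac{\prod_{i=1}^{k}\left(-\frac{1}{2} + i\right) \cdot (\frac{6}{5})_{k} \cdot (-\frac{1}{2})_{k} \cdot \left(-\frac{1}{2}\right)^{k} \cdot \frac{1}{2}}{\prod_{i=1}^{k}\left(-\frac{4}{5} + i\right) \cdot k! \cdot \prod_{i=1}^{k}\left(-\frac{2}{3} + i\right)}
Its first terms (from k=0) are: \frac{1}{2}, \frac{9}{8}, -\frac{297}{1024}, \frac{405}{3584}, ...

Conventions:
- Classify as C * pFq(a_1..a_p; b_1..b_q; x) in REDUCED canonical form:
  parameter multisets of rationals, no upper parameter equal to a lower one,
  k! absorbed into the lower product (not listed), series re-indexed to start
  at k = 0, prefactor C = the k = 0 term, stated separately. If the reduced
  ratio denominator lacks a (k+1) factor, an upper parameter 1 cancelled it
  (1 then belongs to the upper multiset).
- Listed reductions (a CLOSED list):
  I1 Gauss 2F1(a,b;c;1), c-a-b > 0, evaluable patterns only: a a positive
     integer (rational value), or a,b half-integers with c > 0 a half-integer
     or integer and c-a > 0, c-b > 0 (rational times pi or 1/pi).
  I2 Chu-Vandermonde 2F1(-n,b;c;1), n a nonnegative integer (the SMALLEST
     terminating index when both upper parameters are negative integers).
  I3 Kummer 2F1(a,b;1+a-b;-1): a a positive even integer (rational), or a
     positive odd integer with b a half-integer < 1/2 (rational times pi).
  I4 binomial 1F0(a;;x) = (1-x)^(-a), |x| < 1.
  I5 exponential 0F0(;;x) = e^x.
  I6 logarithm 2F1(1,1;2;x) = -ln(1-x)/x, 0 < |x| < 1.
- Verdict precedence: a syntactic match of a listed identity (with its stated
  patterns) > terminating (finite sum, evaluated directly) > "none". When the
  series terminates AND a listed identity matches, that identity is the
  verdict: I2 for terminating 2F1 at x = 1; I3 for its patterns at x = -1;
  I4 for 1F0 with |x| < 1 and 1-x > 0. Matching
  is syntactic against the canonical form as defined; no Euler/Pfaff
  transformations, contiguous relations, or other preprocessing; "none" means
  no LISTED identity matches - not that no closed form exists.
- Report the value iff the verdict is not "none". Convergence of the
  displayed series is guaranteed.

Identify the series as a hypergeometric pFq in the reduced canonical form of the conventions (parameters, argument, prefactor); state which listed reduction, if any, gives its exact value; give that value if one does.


The series (x = -\frac{1}{2}) is 3F2: upper {-\frac{1}{2}, \frac{1}{2}, \frac{6}{5}}, lower {\frac{1}{5}, \frac{1}{3}}, prefactor \frac{1}{2}. Verdict: none (x = -\frac{1}{2}): each listed identity misses the multisets {-\frac{1}{2}, \frac{1}{2}, \frac{6}{5}} ; {\frac{1}{5}, \frac{1}{3}}.

Key observation: x = -\frac{1}{2} and the lower running product (C = 1/2, x = -1/2) is a rising factorial.
Consecutive-term ratio: r(k) = -\frac{1}{2} * (k-\frac{1}{2}) (k+\frac{1}{2}) (k+\frac{6}{5}) / [(k+\frac{1}{5}) (k+\frac{1}{3}) (k+1)] - rational in k. x = -\frac{1}{2}; t_0 = \frac{1}{2}; negate the roots.


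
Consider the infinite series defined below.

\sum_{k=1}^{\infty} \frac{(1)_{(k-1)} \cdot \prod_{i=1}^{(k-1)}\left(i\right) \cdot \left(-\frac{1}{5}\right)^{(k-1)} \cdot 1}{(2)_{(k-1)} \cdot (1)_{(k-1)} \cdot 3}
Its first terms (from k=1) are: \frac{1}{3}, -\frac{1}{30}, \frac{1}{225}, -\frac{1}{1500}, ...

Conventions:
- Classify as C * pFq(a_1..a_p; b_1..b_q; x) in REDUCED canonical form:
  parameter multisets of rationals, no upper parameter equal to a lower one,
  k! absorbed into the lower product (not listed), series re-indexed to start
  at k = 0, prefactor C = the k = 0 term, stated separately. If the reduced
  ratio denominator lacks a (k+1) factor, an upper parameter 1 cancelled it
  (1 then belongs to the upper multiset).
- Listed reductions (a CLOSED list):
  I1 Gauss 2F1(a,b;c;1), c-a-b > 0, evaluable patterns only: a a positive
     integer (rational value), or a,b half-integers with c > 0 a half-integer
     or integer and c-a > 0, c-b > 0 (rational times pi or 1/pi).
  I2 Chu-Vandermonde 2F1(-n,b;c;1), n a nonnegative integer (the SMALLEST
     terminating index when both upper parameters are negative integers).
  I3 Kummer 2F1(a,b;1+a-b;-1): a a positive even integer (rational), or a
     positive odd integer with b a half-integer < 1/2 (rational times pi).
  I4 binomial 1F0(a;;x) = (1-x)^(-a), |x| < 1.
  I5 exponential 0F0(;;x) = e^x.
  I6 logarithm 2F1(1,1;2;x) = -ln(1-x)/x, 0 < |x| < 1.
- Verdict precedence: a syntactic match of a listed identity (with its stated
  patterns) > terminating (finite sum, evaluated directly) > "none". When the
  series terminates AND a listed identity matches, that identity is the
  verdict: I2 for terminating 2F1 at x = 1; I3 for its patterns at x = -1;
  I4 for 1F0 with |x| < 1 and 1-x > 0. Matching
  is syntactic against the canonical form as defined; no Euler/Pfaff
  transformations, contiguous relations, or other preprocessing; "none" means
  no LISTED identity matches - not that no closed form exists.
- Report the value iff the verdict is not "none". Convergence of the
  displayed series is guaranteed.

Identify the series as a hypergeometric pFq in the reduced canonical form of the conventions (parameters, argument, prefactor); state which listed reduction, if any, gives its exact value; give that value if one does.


First insight: from the first term \frac{1}{3}: (1)_k (prefactor 1/3) is k! itself.
Adjacent-term ratio: r(k) = -\frac{1}{5} * (k+1) (k+1) / [(k+2) (k+1)] ; factor over Q: parameters, x = -\frac{1}{5}, and C = \frac{1}{3}.

This is \frac{1}{3} * 2F1(1, 1; 2; -\frac{1}{5}) in reduced canonical form. Verdict at x = -\frac{1}{5}: the logarithmic series (I6) matches (the logarithm: parameters (1,1;2), x = -\frac{1}{5}). Hence: \frac{5}{3} \cdot \ln\left(\frac{6}{5}\right).


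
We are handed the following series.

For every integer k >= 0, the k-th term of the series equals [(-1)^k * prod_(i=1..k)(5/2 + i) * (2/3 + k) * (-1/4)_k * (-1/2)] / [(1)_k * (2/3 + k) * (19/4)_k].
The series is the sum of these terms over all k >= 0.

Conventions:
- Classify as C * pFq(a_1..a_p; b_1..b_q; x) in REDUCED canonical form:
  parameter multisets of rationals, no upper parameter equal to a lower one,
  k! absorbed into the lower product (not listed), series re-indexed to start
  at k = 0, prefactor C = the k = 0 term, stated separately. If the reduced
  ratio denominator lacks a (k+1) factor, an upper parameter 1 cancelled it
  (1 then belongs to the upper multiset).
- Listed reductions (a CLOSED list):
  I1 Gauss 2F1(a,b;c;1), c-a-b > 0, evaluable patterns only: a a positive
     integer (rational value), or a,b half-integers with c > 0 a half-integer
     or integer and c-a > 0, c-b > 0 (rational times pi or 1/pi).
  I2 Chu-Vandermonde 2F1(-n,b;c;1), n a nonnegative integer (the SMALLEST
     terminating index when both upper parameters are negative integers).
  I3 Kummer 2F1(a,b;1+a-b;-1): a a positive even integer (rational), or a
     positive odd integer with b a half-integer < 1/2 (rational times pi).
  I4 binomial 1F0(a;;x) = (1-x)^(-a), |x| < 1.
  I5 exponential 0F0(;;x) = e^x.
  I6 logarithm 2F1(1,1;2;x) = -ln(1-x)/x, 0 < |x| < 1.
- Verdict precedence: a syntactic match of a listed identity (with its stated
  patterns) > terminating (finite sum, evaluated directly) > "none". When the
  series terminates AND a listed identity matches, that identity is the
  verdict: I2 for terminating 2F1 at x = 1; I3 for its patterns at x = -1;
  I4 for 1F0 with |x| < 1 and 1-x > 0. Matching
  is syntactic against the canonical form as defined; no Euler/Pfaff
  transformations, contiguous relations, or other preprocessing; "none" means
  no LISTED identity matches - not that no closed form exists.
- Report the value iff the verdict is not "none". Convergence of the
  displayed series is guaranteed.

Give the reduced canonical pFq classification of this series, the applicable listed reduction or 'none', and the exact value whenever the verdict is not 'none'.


With C = -1/2: the canonical form is 2F1(-1/4, 7/2; 19/4; -1). Verdict: none - this 2F1 at x = -1 matches no listed pattern, and upper {-1/4, 7/2} holds no stopper.

Key step: from the first term -1/2: striking the common factor k + 2/3 reduces the term (prefactor -1/2).
Ratio: r(k) = (-1) * (k-1/4) (k+7/2) / [(k+19/4) (k+1)] ; factor over Q: parameters, x = (-1), and C = -1/2.


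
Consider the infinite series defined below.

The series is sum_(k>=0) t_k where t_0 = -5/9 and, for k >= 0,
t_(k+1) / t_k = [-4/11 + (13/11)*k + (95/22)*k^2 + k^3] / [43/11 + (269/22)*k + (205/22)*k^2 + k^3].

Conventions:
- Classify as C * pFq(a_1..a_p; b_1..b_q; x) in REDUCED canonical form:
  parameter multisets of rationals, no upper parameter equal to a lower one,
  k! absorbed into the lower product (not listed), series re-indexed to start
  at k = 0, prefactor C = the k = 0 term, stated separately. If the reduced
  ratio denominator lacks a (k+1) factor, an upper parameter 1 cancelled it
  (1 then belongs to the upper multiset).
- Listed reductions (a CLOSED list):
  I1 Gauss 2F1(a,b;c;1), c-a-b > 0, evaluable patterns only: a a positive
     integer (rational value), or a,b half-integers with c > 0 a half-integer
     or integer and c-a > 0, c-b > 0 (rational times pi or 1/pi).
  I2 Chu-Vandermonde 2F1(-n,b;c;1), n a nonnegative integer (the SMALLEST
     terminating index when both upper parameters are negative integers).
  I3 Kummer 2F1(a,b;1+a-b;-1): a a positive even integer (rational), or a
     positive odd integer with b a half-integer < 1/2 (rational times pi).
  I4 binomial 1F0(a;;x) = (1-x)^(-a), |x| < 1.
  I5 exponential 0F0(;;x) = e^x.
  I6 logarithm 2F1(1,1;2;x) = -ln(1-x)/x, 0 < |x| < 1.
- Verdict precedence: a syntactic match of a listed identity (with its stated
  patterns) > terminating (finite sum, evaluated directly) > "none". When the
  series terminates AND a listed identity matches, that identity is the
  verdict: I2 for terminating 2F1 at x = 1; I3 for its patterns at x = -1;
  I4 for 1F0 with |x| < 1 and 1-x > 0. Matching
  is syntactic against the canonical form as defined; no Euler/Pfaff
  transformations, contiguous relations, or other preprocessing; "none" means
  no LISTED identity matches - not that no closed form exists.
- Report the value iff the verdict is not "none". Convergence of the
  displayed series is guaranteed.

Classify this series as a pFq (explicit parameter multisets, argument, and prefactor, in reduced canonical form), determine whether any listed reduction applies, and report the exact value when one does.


Classification (C = -5/9): 2F1 with upper {-2/11, 4}, lower {86/11}, argument x = 1. Verdict: this is Gauss (I1, integer-parameter pattern) (x = 1: the Gamma ratio telescopes since c-a-b = 4 > 0 and a = 4 in Z>0). Exact value: -21200/43923.

Structural cue: x = 1 and cancel k + 1/2 from the displayed ratio first; then prefactor -5/9.
Consecutive-term ratio: r(k) = 1 * (k-2/11) (k+4) / [(k+86/11) (k+1)] - rational in k, leading ratio 1; with t_0 = -5/9, classification follows.


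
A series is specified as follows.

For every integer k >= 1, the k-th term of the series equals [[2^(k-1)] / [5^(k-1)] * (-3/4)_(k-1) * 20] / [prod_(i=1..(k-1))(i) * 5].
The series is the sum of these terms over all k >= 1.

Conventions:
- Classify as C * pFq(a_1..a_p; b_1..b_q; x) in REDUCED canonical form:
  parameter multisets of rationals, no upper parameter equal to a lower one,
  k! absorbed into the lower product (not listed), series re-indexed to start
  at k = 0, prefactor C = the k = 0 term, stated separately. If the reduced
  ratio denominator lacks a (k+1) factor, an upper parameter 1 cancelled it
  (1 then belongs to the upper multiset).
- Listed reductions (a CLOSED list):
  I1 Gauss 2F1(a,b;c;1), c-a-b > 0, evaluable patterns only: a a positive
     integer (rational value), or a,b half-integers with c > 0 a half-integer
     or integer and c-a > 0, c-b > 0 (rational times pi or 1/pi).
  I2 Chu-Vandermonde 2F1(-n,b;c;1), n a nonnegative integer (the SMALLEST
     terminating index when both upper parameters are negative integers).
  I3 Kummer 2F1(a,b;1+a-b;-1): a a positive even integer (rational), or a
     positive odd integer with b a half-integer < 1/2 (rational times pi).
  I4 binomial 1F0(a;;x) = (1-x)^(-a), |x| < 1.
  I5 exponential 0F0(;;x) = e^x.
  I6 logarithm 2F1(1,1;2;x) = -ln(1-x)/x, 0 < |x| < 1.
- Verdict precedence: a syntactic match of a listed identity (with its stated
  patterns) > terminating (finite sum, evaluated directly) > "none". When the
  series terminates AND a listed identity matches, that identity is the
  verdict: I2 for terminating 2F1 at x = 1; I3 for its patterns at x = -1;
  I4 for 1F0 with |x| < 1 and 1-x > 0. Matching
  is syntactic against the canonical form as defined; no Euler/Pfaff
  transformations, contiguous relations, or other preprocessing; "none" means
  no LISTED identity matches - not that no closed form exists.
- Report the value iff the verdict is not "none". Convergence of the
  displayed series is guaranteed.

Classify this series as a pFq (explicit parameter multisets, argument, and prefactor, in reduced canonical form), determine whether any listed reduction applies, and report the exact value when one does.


This is 4 * 1F0(-3/4; -; 2/5) in reduced canonical form. Verdict: the I4 binomial reduction applies (the 1F0 binomial series: exponent 3/4, x = 2/5). Value: 4 * (3/5)^(3/4).

Key observation: x = (2/5) and the product of the first k integers (C = 4, x = 2/5) is k!.
Consecutive-term ratio: r(k) = (2/5) * (k-3/4) / [(k+1)] ; factor over Q: parameters, x = (2/5), and C = 4.


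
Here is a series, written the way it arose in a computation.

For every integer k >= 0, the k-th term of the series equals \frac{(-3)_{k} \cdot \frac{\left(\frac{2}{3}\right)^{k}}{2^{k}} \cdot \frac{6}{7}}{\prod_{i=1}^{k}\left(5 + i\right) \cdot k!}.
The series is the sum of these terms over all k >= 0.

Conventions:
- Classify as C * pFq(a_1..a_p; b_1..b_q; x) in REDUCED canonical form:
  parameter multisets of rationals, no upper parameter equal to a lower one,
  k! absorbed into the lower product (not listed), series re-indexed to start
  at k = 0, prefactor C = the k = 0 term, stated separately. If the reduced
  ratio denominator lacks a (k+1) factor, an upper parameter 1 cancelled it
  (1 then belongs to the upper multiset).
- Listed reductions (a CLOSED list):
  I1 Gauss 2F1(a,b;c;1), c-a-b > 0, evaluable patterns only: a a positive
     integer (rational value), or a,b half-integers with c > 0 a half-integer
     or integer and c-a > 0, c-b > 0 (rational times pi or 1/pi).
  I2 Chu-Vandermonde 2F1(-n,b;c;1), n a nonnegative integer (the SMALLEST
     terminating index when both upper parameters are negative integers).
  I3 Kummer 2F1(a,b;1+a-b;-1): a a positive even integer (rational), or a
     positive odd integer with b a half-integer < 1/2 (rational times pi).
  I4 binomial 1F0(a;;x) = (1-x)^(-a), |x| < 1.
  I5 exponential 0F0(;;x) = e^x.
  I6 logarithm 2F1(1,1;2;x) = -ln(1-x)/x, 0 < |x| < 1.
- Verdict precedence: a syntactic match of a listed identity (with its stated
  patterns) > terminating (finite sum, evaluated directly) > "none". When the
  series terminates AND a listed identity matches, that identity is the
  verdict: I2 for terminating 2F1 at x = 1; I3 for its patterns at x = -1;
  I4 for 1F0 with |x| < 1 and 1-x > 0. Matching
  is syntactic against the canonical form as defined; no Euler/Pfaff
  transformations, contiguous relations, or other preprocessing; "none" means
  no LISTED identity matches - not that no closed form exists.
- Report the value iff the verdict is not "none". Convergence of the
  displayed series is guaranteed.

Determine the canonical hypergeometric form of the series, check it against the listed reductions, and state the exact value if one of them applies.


Canonical form: C = \frac{6}{7} times 1F1 with upper {-3}, lower {6}, x = \frac{1}{3}. Verdict: terminating. With -3 upstairs the series is a 4-term polynomial sum; evaluated term by term. Hence: \frac{7631}{10584}.

First insight: from the first term \frac{6}{7}: the two k-th powers (C = 6/7, x = 1/3) combine into one argument.
Ratio: r(k) = \frac{1}{3} * (k-3) / [(k+6) (k+1)] - rational in k, leading ratio \frac{1}{3}; with t_0 = \frac{6}{7}, classification follows.


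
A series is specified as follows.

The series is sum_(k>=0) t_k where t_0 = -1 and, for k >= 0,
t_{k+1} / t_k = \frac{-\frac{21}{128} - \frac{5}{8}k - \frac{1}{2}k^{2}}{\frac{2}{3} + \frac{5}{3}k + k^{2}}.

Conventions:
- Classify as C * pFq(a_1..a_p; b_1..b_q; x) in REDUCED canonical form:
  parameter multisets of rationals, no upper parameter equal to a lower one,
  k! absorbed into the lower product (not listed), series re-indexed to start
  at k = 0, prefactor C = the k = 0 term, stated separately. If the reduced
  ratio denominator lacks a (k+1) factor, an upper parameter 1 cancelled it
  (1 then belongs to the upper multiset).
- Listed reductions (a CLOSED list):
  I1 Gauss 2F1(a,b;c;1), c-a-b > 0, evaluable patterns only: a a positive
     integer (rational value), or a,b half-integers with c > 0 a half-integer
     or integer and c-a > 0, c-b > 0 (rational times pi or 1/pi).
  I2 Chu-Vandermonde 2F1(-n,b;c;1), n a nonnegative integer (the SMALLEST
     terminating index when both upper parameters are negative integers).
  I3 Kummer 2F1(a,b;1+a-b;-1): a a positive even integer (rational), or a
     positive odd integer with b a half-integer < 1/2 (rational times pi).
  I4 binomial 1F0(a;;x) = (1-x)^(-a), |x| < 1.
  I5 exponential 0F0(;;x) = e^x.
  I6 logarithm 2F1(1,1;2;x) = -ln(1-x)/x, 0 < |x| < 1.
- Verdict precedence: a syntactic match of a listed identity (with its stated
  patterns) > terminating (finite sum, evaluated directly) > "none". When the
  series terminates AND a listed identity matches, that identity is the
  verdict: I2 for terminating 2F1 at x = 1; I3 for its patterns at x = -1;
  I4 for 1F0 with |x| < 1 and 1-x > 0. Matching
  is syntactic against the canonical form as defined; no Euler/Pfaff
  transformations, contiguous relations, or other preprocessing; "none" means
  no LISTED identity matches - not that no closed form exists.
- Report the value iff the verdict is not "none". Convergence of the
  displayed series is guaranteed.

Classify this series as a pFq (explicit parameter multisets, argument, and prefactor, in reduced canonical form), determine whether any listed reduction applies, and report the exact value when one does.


Reduced: x = -\frac{1}{2}, 2F1, upper = {\frac{3}{8}, \frac{7}{8}}, lower = {\frac{2}{3}}, C = -1. Verdict: no listed reduction: x = -\frac{1}{2} and upper {\frac{3}{8}, \frac{7}{8}} fail every I1-I6 pattern.

Key step: t_0 being -1, factor the ratio over Q (C = -1, x = -1/2): negated roots = parameters.
Consecutive-term ratio: r(k) = -\frac{1}{2} * (k+\frac{3}{8}) (k+\frac{7}{8}) / [(k+\frac{2}{3}) (k+1)] - rational in k, leading ratio -\frac{1}{2}; with t_0 = -1, classification follows.


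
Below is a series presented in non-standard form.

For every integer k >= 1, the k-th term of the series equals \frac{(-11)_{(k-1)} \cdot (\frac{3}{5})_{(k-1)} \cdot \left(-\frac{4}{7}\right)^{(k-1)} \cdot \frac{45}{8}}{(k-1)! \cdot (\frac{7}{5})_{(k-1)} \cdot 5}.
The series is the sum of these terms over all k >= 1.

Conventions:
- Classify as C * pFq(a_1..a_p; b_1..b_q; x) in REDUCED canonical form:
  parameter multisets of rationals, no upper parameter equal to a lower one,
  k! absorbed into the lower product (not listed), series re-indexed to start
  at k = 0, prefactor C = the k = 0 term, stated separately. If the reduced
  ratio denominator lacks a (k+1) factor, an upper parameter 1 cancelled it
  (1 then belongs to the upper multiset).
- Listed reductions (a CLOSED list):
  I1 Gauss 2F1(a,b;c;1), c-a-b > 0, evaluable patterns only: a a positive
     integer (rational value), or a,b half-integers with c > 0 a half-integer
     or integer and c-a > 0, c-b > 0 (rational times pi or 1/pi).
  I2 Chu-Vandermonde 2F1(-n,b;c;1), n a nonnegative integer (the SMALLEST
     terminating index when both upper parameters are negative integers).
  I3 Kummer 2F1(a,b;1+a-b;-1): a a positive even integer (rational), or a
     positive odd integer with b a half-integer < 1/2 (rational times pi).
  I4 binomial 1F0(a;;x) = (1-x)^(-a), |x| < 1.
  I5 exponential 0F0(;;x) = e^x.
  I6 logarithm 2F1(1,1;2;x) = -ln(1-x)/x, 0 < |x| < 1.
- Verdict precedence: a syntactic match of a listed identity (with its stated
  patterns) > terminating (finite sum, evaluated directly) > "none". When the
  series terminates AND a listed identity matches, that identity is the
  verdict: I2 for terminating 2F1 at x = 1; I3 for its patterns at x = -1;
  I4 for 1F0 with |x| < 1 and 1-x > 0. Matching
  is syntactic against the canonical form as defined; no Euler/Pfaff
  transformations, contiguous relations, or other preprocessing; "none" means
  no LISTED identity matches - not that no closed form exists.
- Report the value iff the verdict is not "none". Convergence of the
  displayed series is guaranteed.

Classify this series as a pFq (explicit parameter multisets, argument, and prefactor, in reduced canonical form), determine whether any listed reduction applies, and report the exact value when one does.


The tell: with t_0 = \frac{9}{8}, the constant factors (C = 9/8) combine into one prefactor.
Ratio: r(k) = -\frac{4}{7} * (k-11) (k+\frac{3}{5}) / [(k+\frac{7}{5}) (k+1)] - rational in k. x = -\frac{4}{7}; t_0 = \frac{9}{8}; negate the roots.

The series (x = -\frac{4}{7}) is 2F1: upper {-11, \frac{3}{5}}, lower {\frac{7}{5}}, prefactor \frac{9}{8}. Verdict: terminating. With -11 upstairs the series is a 12-term polynomial sum; evaluated term by term. Value: \frac{107873975026677663}{3273519788185304}.


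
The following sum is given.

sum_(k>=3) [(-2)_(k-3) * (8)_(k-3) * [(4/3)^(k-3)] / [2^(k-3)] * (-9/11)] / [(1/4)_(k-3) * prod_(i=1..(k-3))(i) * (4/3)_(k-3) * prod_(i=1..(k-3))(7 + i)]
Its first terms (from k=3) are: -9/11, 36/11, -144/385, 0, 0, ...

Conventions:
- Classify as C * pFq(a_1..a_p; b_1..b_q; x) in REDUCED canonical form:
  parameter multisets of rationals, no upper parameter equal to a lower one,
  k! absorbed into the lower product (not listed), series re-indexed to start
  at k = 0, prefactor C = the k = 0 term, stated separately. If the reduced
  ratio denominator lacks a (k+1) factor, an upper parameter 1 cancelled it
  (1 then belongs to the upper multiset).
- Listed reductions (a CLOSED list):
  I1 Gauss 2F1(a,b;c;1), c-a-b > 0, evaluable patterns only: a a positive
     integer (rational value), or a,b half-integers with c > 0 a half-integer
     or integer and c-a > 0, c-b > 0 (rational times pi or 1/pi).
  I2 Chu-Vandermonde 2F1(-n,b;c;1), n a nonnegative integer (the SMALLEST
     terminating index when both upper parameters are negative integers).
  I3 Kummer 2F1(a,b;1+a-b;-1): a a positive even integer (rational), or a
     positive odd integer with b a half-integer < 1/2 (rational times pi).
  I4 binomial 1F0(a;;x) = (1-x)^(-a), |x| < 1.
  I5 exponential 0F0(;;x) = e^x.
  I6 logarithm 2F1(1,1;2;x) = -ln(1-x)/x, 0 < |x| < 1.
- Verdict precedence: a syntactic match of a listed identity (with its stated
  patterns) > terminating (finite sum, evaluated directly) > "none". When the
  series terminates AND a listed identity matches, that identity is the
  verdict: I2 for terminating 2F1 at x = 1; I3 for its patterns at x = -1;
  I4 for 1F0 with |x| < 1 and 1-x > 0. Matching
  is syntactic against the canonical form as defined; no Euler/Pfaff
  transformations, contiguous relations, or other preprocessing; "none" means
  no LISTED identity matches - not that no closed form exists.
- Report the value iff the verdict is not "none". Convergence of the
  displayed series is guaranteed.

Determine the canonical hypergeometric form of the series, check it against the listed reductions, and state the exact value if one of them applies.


With C = -9/11: the canonical form is 1F2(-2; 1/4, 4/3; 2/3). Verdict: terminating at k = 2: the factor (-2)_k kills every later term; summing the 3 survivors is exact. Exact value: 801/385.

Key observation: t_0 = -9/11 here, and the lower running product (C = -9/11, x = 2/3) is a rising factorial.
Term ratio: r(k) = (2/3) * (k-2) / [(k+1/4) (k+4/3) (k+1)] - rational; roots negated = parameters, x = (2/3), C = -9/11.


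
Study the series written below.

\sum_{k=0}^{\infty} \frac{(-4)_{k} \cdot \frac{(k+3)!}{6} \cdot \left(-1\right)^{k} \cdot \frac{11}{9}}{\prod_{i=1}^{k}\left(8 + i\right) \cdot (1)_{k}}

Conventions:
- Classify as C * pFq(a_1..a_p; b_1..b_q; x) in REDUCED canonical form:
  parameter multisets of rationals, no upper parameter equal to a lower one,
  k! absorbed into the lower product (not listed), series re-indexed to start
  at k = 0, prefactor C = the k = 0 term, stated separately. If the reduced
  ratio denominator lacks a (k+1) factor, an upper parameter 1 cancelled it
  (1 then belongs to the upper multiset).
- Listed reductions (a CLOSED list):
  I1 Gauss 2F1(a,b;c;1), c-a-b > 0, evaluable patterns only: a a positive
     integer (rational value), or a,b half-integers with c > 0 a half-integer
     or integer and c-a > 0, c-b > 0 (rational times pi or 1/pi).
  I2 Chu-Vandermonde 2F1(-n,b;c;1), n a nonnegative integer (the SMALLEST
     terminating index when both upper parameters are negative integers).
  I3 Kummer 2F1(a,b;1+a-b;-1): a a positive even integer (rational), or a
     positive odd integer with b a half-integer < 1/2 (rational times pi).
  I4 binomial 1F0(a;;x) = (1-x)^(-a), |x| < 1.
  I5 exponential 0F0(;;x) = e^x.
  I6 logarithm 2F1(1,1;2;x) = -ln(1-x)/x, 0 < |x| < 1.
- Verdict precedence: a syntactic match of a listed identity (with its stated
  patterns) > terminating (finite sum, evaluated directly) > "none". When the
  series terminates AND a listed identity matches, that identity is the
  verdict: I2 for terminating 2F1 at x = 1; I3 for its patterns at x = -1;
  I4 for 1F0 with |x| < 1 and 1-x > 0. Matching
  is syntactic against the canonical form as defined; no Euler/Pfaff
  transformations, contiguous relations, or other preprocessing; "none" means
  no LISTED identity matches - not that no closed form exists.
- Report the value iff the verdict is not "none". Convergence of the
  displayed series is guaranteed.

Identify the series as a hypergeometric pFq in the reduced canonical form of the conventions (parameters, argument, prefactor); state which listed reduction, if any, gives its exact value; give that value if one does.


Prefactor \frac{11}{9}, argument -1: 2F1 with upper {-4, 4} over lower {9}. Verdict (x = -1): Kummer (I3) applies (x = -1; c = 9 equals 1+a-b for upper {-4, 4}: listed pattern). Hence: \frac{154}{27}.

Key observation: t_0 being \frac{11}{9}, (1)_k (prefactor 11/9) is k! itself.
Ratio: r(k) = -1 * (k-4) (k+4) / [(k+9) (k+1)] - rational in k. x = -1; t_0 = \frac{11}{9}; negate the roots.


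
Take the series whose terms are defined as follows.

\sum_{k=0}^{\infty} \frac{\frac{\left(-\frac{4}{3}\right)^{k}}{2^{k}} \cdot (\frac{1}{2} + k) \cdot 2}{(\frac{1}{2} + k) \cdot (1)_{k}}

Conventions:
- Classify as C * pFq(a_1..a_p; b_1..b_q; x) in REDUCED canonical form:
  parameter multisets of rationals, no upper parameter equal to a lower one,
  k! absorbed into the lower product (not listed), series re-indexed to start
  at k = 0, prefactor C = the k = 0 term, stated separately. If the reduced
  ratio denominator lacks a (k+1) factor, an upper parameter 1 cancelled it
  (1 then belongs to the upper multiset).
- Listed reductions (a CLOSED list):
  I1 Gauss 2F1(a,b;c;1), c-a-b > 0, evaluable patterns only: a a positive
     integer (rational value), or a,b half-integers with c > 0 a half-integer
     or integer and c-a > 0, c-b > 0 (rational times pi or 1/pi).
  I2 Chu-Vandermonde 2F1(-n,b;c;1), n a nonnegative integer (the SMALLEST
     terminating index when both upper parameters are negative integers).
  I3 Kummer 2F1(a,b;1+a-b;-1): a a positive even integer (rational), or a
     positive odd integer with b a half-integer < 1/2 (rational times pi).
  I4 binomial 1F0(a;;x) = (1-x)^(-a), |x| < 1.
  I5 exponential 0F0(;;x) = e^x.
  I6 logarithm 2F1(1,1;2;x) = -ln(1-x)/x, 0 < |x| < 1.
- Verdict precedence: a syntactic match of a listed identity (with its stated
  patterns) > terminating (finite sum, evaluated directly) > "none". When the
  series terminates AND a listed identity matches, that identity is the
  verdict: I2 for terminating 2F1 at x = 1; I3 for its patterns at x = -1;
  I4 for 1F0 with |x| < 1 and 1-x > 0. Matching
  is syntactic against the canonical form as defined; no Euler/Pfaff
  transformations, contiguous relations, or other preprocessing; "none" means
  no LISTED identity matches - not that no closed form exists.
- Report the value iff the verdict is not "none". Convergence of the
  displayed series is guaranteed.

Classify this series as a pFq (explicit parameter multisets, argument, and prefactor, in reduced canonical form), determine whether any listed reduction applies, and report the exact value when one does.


Reduced: x = -\frac{2}{3}, 0F0, upper = {-}, lower = {-}, C = 2. Verdict: the exponential series (I5) matches (the 0F0 exponential series at x = -\frac{2}{3}). Sum: 2 \cdot e^{-\frac{2}{3}}.

Key observation: from the first term 2: the factor k + 1/2 cancels (top and bottom), leaving C = 2, x = -2/3.
Adjacent-term ratio: r(k) = -\frac{2}{3} * 1 / [(k+1)] - rational in k. x = -\frac{2}{3}; t_0 = 2; negate the roots.


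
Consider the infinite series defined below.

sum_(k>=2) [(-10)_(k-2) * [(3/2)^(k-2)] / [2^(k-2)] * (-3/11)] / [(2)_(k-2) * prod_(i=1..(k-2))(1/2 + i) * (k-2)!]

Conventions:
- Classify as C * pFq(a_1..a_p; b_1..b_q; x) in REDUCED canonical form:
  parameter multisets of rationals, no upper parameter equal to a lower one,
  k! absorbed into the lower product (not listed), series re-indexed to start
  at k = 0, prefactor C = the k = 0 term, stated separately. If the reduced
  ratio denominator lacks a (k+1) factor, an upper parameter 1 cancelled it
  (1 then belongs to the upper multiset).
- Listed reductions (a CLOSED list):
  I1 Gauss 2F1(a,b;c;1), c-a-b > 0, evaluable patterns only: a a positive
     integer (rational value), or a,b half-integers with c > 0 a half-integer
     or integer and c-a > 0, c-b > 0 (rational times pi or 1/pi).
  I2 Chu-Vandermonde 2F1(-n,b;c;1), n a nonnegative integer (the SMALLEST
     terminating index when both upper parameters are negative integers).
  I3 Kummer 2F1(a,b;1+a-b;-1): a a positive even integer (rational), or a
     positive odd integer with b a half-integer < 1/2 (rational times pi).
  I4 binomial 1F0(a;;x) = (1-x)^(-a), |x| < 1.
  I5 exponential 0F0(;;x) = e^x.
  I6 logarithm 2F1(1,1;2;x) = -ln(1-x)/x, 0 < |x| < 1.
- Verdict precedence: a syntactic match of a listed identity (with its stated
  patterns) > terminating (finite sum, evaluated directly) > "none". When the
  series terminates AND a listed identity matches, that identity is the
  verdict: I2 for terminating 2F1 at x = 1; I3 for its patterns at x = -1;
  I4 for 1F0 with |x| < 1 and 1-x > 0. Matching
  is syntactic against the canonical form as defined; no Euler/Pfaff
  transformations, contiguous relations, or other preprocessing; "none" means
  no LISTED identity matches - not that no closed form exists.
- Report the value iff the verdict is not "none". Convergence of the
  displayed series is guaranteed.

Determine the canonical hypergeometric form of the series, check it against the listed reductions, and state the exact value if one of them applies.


x = 3/4 here; the reduced form reads 1F2, upper {-10}, lower {3/2, 2}, C = -3/11. Verdict: terminating - upper parameter -10 makes this a finite sum (last index 10), evaluated exactly. Sum: 182617937804133/1271572234240000.

First insight: with t_0 = -3/11, the two k-th powers (C = -3/11) combine into one argument.
Term ratio: r(k) = (3/4) * (k-10) / [(k+3/2) (k+2) (k+1)] - rational in k. x = (3/4); t_0 = -3/11; negate the roots.


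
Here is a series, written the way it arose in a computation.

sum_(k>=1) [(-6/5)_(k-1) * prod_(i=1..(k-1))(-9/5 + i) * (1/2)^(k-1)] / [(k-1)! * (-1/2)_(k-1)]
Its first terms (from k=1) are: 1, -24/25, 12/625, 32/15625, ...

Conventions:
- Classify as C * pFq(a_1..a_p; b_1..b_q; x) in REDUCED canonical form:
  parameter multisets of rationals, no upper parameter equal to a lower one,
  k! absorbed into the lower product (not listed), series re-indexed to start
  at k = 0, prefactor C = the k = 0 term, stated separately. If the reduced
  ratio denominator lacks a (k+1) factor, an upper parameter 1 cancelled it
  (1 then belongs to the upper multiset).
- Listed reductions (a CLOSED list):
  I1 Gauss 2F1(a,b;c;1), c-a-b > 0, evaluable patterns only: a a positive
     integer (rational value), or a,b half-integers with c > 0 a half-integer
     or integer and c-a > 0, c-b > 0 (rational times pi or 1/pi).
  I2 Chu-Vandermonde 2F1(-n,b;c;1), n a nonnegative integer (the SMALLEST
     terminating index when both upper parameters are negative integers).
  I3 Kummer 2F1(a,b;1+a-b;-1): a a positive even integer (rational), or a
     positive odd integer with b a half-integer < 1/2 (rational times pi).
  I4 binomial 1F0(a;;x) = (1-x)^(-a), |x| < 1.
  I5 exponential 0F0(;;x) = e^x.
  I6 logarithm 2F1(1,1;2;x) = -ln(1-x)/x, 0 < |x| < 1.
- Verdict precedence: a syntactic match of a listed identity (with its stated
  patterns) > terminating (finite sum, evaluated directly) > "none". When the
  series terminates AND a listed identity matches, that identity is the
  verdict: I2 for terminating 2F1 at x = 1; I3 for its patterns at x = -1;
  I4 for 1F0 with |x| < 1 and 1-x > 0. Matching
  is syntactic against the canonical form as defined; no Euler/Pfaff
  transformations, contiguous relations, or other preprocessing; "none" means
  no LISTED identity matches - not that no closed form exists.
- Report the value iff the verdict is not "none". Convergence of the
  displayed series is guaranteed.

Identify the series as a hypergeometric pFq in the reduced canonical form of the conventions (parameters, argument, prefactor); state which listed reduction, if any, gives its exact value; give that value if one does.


This is 1 * 2F1(-6/5, -4/5; -1/2; 1/2) in reduced canonical form. Verdict: none. Every listed pattern misses the 2F1 form at 1/2, upper {-6/5, -4/5}.

Key step: t_0 being 1, the running product (C = 1, x = 1/2) telescopes to a rising factorial.
Consecutive-term ratio: r(k) = (1/2) * (k-6/5) (k-4/5) / [(k-1/2) (k+1)] ; factor over Q: parameters, x = (1/2), and C = 1.
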